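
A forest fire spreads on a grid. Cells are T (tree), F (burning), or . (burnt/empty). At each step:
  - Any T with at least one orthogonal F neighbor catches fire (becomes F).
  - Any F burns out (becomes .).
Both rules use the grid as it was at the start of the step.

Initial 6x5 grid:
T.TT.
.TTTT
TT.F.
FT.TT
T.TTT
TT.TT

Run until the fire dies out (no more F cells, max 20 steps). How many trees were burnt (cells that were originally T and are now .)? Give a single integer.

Step 1: +5 fires, +2 burnt (F count now 5)
Step 2: +7 fires, +5 burnt (F count now 7)
Step 3: +6 fires, +7 burnt (F count now 6)
Step 4: +1 fires, +6 burnt (F count now 1)
Step 5: +0 fires, +1 burnt (F count now 0)
Fire out after step 5
Initially T: 20, now '.': 29
Total burnt (originally-T cells now '.'): 19

Answer: 19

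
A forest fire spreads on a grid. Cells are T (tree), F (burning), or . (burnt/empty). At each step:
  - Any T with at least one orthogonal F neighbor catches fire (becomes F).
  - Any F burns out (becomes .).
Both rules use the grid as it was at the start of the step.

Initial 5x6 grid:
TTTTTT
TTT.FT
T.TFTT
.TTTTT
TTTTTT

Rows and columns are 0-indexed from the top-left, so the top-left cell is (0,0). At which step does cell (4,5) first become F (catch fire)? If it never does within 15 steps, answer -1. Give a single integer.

Step 1: cell (4,5)='T' (+5 fires, +2 burnt)
Step 2: cell (4,5)='T' (+7 fires, +5 burnt)
Step 3: cell (4,5)='T' (+6 fires, +7 burnt)
Step 4: cell (4,5)='F' (+4 fires, +6 burnt)
  -> target ignites at step 4
Step 5: cell (4,5)='.' (+3 fires, +4 burnt)
Step 6: cell (4,5)='.' (+0 fires, +3 burnt)
  fire out at step 6

4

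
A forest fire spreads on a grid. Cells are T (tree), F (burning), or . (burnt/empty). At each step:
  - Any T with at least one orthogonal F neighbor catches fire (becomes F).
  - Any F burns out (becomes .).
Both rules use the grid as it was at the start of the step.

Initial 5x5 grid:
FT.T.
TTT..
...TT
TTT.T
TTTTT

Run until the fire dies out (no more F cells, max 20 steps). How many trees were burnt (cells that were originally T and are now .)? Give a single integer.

Answer: 4

Derivation:
Step 1: +2 fires, +1 burnt (F count now 2)
Step 2: +1 fires, +2 burnt (F count now 1)
Step 3: +1 fires, +1 burnt (F count now 1)
Step 4: +0 fires, +1 burnt (F count now 0)
Fire out after step 4
Initially T: 16, now '.': 13
Total burnt (originally-T cells now '.'): 4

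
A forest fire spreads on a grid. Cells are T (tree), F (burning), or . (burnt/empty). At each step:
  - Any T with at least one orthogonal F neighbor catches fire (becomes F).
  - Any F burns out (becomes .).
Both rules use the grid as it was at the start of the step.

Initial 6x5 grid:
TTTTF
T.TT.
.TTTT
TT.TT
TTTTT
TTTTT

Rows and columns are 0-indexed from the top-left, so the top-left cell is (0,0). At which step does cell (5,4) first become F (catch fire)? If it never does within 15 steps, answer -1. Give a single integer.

Step 1: cell (5,4)='T' (+1 fires, +1 burnt)
Step 2: cell (5,4)='T' (+2 fires, +1 burnt)
Step 3: cell (5,4)='T' (+3 fires, +2 burnt)
Step 4: cell (5,4)='T' (+4 fires, +3 burnt)
Step 5: cell (5,4)='T' (+4 fires, +4 burnt)
Step 6: cell (5,4)='T' (+4 fires, +4 burnt)
Step 7: cell (5,4)='F' (+4 fires, +4 burnt)
  -> target ignites at step 7
Step 8: cell (5,4)='.' (+2 fires, +4 burnt)
Step 9: cell (5,4)='.' (+1 fires, +2 burnt)
Step 10: cell (5,4)='.' (+0 fires, +1 burnt)
  fire out at step 10

7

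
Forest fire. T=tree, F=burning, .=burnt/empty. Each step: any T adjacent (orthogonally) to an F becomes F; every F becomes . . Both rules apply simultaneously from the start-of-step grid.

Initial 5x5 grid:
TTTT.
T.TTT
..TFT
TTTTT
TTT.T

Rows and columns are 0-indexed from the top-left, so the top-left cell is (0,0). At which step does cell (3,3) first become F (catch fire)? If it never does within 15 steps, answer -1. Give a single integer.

Step 1: cell (3,3)='F' (+4 fires, +1 burnt)
  -> target ignites at step 1
Step 2: cell (3,3)='.' (+5 fires, +4 burnt)
Step 3: cell (3,3)='.' (+4 fires, +5 burnt)
Step 4: cell (3,3)='.' (+3 fires, +4 burnt)
Step 5: cell (3,3)='.' (+2 fires, +3 burnt)
Step 6: cell (3,3)='.' (+1 fires, +2 burnt)
Step 7: cell (3,3)='.' (+0 fires, +1 burnt)
  fire out at step 7

1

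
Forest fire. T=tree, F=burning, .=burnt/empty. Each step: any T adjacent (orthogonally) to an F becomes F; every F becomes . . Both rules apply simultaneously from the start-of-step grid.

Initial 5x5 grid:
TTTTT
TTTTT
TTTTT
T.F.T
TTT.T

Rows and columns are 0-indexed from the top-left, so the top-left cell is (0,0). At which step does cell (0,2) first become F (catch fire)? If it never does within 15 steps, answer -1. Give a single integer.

Step 1: cell (0,2)='T' (+2 fires, +1 burnt)
Step 2: cell (0,2)='T' (+4 fires, +2 burnt)
Step 3: cell (0,2)='F' (+6 fires, +4 burnt)
  -> target ignites at step 3
Step 4: cell (0,2)='.' (+6 fires, +6 burnt)
Step 5: cell (0,2)='.' (+3 fires, +6 burnt)
Step 6: cell (0,2)='.' (+0 fires, +3 burnt)
  fire out at step 6

3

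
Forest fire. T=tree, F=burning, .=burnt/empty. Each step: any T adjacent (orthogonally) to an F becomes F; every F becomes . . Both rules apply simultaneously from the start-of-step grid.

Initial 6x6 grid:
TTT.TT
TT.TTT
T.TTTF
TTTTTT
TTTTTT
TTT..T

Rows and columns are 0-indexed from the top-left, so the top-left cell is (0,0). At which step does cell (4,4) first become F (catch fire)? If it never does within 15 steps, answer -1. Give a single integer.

Step 1: cell (4,4)='T' (+3 fires, +1 burnt)
Step 2: cell (4,4)='T' (+5 fires, +3 burnt)
Step 3: cell (4,4)='F' (+6 fires, +5 burnt)
  -> target ignites at step 3
Step 4: cell (4,4)='.' (+2 fires, +6 burnt)
Step 5: cell (4,4)='.' (+2 fires, +2 burnt)
Step 6: cell (4,4)='.' (+3 fires, +2 burnt)
Step 7: cell (4,4)='.' (+3 fires, +3 burnt)
Step 8: cell (4,4)='.' (+2 fires, +3 burnt)
Step 9: cell (4,4)='.' (+2 fires, +2 burnt)
Step 10: cell (4,4)='.' (+1 fires, +2 burnt)
Step 11: cell (4,4)='.' (+1 fires, +1 burnt)
Step 12: cell (4,4)='.' (+0 fires, +1 burnt)
  fire out at step 12

3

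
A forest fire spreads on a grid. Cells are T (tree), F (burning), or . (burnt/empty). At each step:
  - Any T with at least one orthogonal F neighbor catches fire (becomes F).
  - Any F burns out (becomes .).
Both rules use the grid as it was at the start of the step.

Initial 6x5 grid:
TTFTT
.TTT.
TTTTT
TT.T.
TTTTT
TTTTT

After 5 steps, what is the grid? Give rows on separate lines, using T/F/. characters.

Step 1: 3 trees catch fire, 1 burn out
  TF.FT
  .TFT.
  TTTTT
  TT.T.
  TTTTT
  TTTTT
Step 2: 5 trees catch fire, 3 burn out
  F...F
  .F.F.
  TTFTT
  TT.T.
  TTTTT
  TTTTT
Step 3: 2 trees catch fire, 5 burn out
  .....
  .....
  TF.FT
  TT.T.
  TTTTT
  TTTTT
Step 4: 4 trees catch fire, 2 burn out
  .....
  .....
  F...F
  TF.F.
  TTTTT
  TTTTT
Step 5: 3 trees catch fire, 4 burn out
  .....
  .....
  .....
  F....
  TFTFT
  TTTTT

.....
.....
.....
F....
TFTFT
TTTTT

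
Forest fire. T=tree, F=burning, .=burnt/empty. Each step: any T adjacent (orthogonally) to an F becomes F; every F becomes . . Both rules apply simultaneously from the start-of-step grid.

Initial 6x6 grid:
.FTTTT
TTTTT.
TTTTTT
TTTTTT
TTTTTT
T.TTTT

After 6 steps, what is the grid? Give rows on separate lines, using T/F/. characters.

Step 1: 2 trees catch fire, 1 burn out
  ..FTTT
  TFTTT.
  TTTTTT
  TTTTTT
  TTTTTT
  T.TTTT
Step 2: 4 trees catch fire, 2 burn out
  ...FTT
  F.FTT.
  TFTTTT
  TTTTTT
  TTTTTT
  T.TTTT
Step 3: 5 trees catch fire, 4 burn out
  ....FT
  ...FT.
  F.FTTT
  TFTTTT
  TTTTTT
  T.TTTT
Step 4: 6 trees catch fire, 5 burn out
  .....F
  ....F.
  ...FTT
  F.FTTT
  TFTTTT
  T.TTTT
Step 5: 4 trees catch fire, 6 burn out
  ......
  ......
  ....FT
  ...FTT
  F.FTTT
  T.TTTT
Step 6: 5 trees catch fire, 4 burn out
  ......
  ......
  .....F
  ....FT
  ...FTT
  F.FTTT

......
......
.....F
....FT
...FTT
F.FTTT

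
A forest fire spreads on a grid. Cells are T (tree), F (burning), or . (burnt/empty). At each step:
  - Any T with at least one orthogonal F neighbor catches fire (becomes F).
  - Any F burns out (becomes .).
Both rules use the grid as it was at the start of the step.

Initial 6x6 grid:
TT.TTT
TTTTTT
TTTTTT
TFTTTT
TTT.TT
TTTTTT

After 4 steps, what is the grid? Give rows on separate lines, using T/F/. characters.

Step 1: 4 trees catch fire, 1 burn out
  TT.TTT
  TTTTTT
  TFTTTT
  F.FTTT
  TFT.TT
  TTTTTT
Step 2: 7 trees catch fire, 4 burn out
  TT.TTT
  TFTTTT
  F.FTTT
  ...FTT
  F.F.TT
  TFTTTT
Step 3: 7 trees catch fire, 7 burn out
  TF.TTT
  F.FTTT
  ...FTT
  ....FT
  ....TT
  F.FTTT
Step 4: 6 trees catch fire, 7 burn out
  F..TTT
  ...FTT
  ....FT
  .....F
  ....FT
  ...FTT

F..TTT
...FTT
....FT
.....F
....FT
...FTT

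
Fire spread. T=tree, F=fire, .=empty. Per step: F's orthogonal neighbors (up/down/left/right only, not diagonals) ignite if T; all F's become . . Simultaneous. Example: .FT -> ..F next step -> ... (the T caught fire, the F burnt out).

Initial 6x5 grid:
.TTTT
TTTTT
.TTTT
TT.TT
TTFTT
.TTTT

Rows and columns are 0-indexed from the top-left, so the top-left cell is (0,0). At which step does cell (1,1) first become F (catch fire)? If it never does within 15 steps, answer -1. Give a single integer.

Step 1: cell (1,1)='T' (+3 fires, +1 burnt)
Step 2: cell (1,1)='T' (+6 fires, +3 burnt)
Step 3: cell (1,1)='T' (+5 fires, +6 burnt)
Step 4: cell (1,1)='F' (+4 fires, +5 burnt)
  -> target ignites at step 4
Step 5: cell (1,1)='.' (+5 fires, +4 burnt)
Step 6: cell (1,1)='.' (+2 fires, +5 burnt)
Step 7: cell (1,1)='.' (+0 fires, +2 burnt)
  fire out at step 7

4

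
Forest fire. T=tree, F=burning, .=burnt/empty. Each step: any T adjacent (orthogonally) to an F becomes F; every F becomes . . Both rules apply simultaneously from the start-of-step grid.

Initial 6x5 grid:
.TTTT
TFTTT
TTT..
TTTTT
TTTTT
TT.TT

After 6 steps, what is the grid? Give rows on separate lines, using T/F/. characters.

Step 1: 4 trees catch fire, 1 burn out
  .FTTT
  F.FTT
  TFT..
  TTTTT
  TTTTT
  TT.TT
Step 2: 5 trees catch fire, 4 burn out
  ..FTT
  ...FT
  F.F..
  TFTTT
  TTTTT
  TT.TT
Step 3: 5 trees catch fire, 5 burn out
  ...FT
  ....F
  .....
  F.FTT
  TFTTT
  TT.TT
Step 4: 5 trees catch fire, 5 burn out
  ....F
  .....
  .....
  ...FT
  F.FTT
  TF.TT
Step 5: 3 trees catch fire, 5 burn out
  .....
  .....
  .....
  ....F
  ...FT
  F..TT
Step 6: 2 trees catch fire, 3 burn out
  .....
  .....
  .....
  .....
  ....F
  ...FT

.....
.....
.....
.....
....F
...FT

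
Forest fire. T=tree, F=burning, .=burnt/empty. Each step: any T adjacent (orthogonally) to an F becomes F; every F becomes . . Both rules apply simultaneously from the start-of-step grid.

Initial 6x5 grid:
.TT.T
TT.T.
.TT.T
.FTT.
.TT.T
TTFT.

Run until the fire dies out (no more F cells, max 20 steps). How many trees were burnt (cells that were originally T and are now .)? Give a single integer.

Step 1: +6 fires, +2 burnt (F count now 6)
Step 2: +4 fires, +6 burnt (F count now 4)
Step 3: +2 fires, +4 burnt (F count now 2)
Step 4: +1 fires, +2 burnt (F count now 1)
Step 5: +0 fires, +1 burnt (F count now 0)
Fire out after step 5
Initially T: 17, now '.': 26
Total burnt (originally-T cells now '.'): 13

Answer: 13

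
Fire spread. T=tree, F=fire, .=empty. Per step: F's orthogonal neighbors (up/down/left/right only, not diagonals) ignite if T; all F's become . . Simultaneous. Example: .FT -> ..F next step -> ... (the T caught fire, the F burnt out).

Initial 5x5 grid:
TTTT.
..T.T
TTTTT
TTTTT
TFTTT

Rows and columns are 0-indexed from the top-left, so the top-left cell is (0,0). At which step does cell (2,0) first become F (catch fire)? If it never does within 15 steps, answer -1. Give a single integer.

Step 1: cell (2,0)='T' (+3 fires, +1 burnt)
Step 2: cell (2,0)='T' (+4 fires, +3 burnt)
Step 3: cell (2,0)='F' (+4 fires, +4 burnt)
  -> target ignites at step 3
Step 4: cell (2,0)='.' (+3 fires, +4 burnt)
Step 5: cell (2,0)='.' (+2 fires, +3 burnt)
Step 6: cell (2,0)='.' (+3 fires, +2 burnt)
Step 7: cell (2,0)='.' (+1 fires, +3 burnt)
Step 8: cell (2,0)='.' (+0 fires, +1 burnt)
  fire out at step 8

3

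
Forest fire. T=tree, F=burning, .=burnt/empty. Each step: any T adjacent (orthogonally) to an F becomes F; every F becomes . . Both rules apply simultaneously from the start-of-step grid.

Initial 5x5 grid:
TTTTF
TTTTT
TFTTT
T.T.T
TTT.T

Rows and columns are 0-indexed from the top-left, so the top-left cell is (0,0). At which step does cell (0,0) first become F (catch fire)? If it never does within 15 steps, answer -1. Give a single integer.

Step 1: cell (0,0)='T' (+5 fires, +2 burnt)
Step 2: cell (0,0)='T' (+9 fires, +5 burnt)
Step 3: cell (0,0)='F' (+4 fires, +9 burnt)
  -> target ignites at step 3
Step 4: cell (0,0)='.' (+2 fires, +4 burnt)
Step 5: cell (0,0)='.' (+0 fires, +2 burnt)
  fire out at step 5

3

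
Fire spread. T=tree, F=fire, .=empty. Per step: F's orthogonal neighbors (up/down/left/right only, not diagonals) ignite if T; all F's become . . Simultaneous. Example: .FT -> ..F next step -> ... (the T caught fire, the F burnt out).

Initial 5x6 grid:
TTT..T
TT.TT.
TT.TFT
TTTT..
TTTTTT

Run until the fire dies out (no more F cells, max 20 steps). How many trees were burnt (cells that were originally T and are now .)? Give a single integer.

Step 1: +3 fires, +1 burnt (F count now 3)
Step 2: +2 fires, +3 burnt (F count now 2)
Step 3: +2 fires, +2 burnt (F count now 2)
Step 4: +3 fires, +2 burnt (F count now 3)
Step 5: +4 fires, +3 burnt (F count now 4)
Step 6: +3 fires, +4 burnt (F count now 3)
Step 7: +2 fires, +3 burnt (F count now 2)
Step 8: +2 fires, +2 burnt (F count now 2)
Step 9: +0 fires, +2 burnt (F count now 0)
Fire out after step 9
Initially T: 22, now '.': 29
Total burnt (originally-T cells now '.'): 21

Answer: 21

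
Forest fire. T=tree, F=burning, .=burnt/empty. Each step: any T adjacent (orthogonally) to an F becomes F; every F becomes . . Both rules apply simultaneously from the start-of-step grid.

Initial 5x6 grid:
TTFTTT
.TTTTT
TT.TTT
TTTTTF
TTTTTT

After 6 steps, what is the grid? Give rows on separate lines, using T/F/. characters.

Step 1: 6 trees catch fire, 2 burn out
  TF.FTT
  .TFTTT
  TT.TTF
  TTTTF.
  TTTTTF
Step 2: 8 trees catch fire, 6 burn out
  F...FT
  .F.FTF
  TT.TF.
  TTTF..
  TTTTF.
Step 3: 6 trees catch fire, 8 burn out
  .....F
  ....F.
  TF.F..
  TTF...
  TTTF..
Step 4: 3 trees catch fire, 6 burn out
  ......
  ......
  F.....
  TF....
  TTF...
Step 5: 2 trees catch fire, 3 burn out
  ......
  ......
  ......
  F.....
  TF....
Step 6: 1 trees catch fire, 2 burn out
  ......
  ......
  ......
  ......
  F.....

......
......
......
......
F.....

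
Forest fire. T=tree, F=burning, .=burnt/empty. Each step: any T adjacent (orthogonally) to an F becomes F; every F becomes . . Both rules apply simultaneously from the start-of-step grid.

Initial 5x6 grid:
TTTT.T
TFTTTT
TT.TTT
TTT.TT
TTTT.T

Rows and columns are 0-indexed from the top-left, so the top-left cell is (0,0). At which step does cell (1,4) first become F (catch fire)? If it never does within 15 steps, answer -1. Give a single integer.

Step 1: cell (1,4)='T' (+4 fires, +1 burnt)
Step 2: cell (1,4)='T' (+5 fires, +4 burnt)
Step 3: cell (1,4)='F' (+6 fires, +5 burnt)
  -> target ignites at step 3
Step 4: cell (1,4)='.' (+4 fires, +6 burnt)
Step 5: cell (1,4)='.' (+4 fires, +4 burnt)
Step 6: cell (1,4)='.' (+1 fires, +4 burnt)
Step 7: cell (1,4)='.' (+1 fires, +1 burnt)
Step 8: cell (1,4)='.' (+0 fires, +1 burnt)
  fire out at step 8

3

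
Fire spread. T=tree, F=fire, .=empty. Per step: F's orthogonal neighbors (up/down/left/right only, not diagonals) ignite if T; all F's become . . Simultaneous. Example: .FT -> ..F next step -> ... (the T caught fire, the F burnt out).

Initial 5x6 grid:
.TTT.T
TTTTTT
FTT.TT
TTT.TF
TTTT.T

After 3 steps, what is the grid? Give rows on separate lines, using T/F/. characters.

Step 1: 6 trees catch fire, 2 burn out
  .TTT.T
  FTTTTT
  .FT.TF
  FTT.F.
  TTTT.F
Step 2: 6 trees catch fire, 6 burn out
  .TTT.T
  .FTTTF
  ..F.F.
  .FT...
  FTTT..
Step 3: 6 trees catch fire, 6 burn out
  .FTT.F
  ..FTF.
  ......
  ..F...
  .FTT..

.FTT.F
..FTF.
......
..F...
.FTT..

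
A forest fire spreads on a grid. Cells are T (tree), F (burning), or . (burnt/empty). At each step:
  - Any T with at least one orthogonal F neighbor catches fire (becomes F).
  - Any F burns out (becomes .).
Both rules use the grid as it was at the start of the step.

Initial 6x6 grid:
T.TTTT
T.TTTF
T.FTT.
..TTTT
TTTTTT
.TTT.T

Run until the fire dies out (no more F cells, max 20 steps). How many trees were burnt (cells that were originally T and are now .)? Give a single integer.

Answer: 23

Derivation:
Step 1: +5 fires, +2 burnt (F count now 5)
Step 2: +6 fires, +5 burnt (F count now 6)
Step 3: +5 fires, +6 burnt (F count now 5)
Step 4: +5 fires, +5 burnt (F count now 5)
Step 5: +1 fires, +5 burnt (F count now 1)
Step 6: +1 fires, +1 burnt (F count now 1)
Step 7: +0 fires, +1 burnt (F count now 0)
Fire out after step 7
Initially T: 26, now '.': 33
Total burnt (originally-T cells now '.'): 23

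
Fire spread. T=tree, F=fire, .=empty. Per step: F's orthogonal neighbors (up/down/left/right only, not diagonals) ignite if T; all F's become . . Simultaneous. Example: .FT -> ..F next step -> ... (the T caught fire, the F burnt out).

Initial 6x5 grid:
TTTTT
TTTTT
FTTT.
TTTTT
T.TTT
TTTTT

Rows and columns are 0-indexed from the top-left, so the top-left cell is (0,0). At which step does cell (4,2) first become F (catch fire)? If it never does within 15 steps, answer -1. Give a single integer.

Step 1: cell (4,2)='T' (+3 fires, +1 burnt)
Step 2: cell (4,2)='T' (+5 fires, +3 burnt)
Step 3: cell (4,2)='T' (+5 fires, +5 burnt)
Step 4: cell (4,2)='F' (+5 fires, +5 burnt)
  -> target ignites at step 4
Step 5: cell (4,2)='.' (+5 fires, +5 burnt)
Step 6: cell (4,2)='.' (+3 fires, +5 burnt)
Step 7: cell (4,2)='.' (+1 fires, +3 burnt)
Step 8: cell (4,2)='.' (+0 fires, +1 burnt)
  fire out at step 8

4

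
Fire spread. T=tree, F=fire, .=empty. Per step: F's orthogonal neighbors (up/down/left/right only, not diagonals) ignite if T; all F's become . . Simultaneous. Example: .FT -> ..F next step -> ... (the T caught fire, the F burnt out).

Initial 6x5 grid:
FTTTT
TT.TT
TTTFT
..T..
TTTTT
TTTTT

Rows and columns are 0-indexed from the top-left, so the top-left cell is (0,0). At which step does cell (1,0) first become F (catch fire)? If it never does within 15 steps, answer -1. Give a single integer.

Step 1: cell (1,0)='F' (+5 fires, +2 burnt)
  -> target ignites at step 1
Step 2: cell (1,0)='.' (+7 fires, +5 burnt)
Step 3: cell (1,0)='.' (+2 fires, +7 burnt)
Step 4: cell (1,0)='.' (+3 fires, +2 burnt)
Step 5: cell (1,0)='.' (+4 fires, +3 burnt)
Step 6: cell (1,0)='.' (+2 fires, +4 burnt)
Step 7: cell (1,0)='.' (+0 fires, +2 burnt)
  fire out at step 7

1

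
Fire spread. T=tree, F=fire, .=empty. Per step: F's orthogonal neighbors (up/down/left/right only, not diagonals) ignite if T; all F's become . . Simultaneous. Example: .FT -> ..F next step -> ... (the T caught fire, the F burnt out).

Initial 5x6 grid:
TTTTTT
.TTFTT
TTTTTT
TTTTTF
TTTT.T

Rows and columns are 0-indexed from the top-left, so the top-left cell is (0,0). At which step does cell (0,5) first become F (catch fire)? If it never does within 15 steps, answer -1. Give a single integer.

Step 1: cell (0,5)='T' (+7 fires, +2 burnt)
Step 2: cell (0,5)='T' (+7 fires, +7 burnt)
Step 3: cell (0,5)='F' (+5 fires, +7 burnt)
  -> target ignites at step 3
Step 4: cell (0,5)='.' (+4 fires, +5 burnt)
Step 5: cell (0,5)='.' (+2 fires, +4 burnt)
Step 6: cell (0,5)='.' (+1 fires, +2 burnt)
Step 7: cell (0,5)='.' (+0 fires, +1 burnt)
  fire out at step 7

3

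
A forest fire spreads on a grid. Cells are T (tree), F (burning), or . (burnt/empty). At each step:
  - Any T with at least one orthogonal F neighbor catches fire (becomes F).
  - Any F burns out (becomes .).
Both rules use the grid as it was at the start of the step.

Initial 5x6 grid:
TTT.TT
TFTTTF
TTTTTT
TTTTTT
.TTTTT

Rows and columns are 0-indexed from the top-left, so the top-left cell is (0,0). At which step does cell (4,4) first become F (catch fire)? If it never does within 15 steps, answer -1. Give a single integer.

Step 1: cell (4,4)='T' (+7 fires, +2 burnt)
Step 2: cell (4,4)='T' (+9 fires, +7 burnt)
Step 3: cell (4,4)='T' (+6 fires, +9 burnt)
Step 4: cell (4,4)='F' (+3 fires, +6 burnt)
  -> target ignites at step 4
Step 5: cell (4,4)='.' (+1 fires, +3 burnt)
Step 6: cell (4,4)='.' (+0 fires, +1 burnt)
  fire out at step 6

4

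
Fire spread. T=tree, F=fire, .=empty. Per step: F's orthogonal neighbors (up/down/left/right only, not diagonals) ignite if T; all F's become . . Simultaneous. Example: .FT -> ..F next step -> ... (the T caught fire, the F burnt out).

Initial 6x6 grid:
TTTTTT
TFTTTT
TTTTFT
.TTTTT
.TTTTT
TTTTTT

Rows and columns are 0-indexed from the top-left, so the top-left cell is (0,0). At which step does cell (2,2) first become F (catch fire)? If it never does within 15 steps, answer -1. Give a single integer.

Step 1: cell (2,2)='T' (+8 fires, +2 burnt)
Step 2: cell (2,2)='F' (+11 fires, +8 burnt)
  -> target ignites at step 2
Step 3: cell (2,2)='.' (+7 fires, +11 burnt)
Step 4: cell (2,2)='.' (+4 fires, +7 burnt)
Step 5: cell (2,2)='.' (+2 fires, +4 burnt)
Step 6: cell (2,2)='.' (+0 fires, +2 burnt)
  fire out at step 6

2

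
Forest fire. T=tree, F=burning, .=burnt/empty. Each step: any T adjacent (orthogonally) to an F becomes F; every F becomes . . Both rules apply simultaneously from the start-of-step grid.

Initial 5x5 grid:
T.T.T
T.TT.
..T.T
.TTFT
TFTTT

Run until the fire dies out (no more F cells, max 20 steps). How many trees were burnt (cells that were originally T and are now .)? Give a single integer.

Step 1: +6 fires, +2 burnt (F count now 6)
Step 2: +3 fires, +6 burnt (F count now 3)
Step 3: +1 fires, +3 burnt (F count now 1)
Step 4: +2 fires, +1 burnt (F count now 2)
Step 5: +0 fires, +2 burnt (F count now 0)
Fire out after step 5
Initially T: 15, now '.': 22
Total burnt (originally-T cells now '.'): 12

Answer: 12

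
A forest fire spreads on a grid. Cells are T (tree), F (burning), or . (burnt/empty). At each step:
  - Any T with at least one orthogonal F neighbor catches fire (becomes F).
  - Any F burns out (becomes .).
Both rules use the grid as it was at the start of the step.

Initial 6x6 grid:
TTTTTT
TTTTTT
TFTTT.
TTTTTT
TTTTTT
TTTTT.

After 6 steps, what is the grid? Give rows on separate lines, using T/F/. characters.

Step 1: 4 trees catch fire, 1 burn out
  TTTTTT
  TFTTTT
  F.FTT.
  TFTTTT
  TTTTTT
  TTTTT.
Step 2: 7 trees catch fire, 4 burn out
  TFTTTT
  F.FTTT
  ...FT.
  F.FTTT
  TFTTTT
  TTTTT.
Step 3: 8 trees catch fire, 7 burn out
  F.FTTT
  ...FTT
  ....F.
  ...FTT
  F.FTTT
  TFTTT.
Step 4: 6 trees catch fire, 8 burn out
  ...FTT
  ....FT
  ......
  ....FT
  ...FTT
  F.FTT.
Step 5: 5 trees catch fire, 6 burn out
  ....FT
  .....F
  ......
  .....F
  ....FT
  ...FT.
Step 6: 3 trees catch fire, 5 burn out
  .....F
  ......
  ......
  ......
  .....F
  ....F.

.....F
......
......
......
.....F
....F.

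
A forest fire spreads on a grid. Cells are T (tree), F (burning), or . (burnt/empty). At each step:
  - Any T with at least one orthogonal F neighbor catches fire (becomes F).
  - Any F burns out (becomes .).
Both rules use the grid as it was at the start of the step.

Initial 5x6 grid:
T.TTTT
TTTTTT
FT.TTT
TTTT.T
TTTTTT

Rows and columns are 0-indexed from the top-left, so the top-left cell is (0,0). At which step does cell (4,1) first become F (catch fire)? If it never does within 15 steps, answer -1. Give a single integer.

Step 1: cell (4,1)='T' (+3 fires, +1 burnt)
Step 2: cell (4,1)='T' (+4 fires, +3 burnt)
Step 3: cell (4,1)='F' (+3 fires, +4 burnt)
  -> target ignites at step 3
Step 4: cell (4,1)='.' (+4 fires, +3 burnt)
Step 5: cell (4,1)='.' (+4 fires, +4 burnt)
Step 6: cell (4,1)='.' (+4 fires, +4 burnt)
Step 7: cell (4,1)='.' (+3 fires, +4 burnt)
Step 8: cell (4,1)='.' (+1 fires, +3 burnt)
Step 9: cell (4,1)='.' (+0 fires, +1 burnt)
  fire out at step 9

3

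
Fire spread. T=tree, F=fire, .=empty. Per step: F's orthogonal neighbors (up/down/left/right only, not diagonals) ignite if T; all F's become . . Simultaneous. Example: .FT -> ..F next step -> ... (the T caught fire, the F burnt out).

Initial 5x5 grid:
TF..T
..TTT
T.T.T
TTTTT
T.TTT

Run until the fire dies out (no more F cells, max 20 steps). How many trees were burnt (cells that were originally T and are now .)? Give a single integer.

Answer: 1

Derivation:
Step 1: +1 fires, +1 burnt (F count now 1)
Step 2: +0 fires, +1 burnt (F count now 0)
Fire out after step 2
Initially T: 17, now '.': 9
Total burnt (originally-T cells now '.'): 1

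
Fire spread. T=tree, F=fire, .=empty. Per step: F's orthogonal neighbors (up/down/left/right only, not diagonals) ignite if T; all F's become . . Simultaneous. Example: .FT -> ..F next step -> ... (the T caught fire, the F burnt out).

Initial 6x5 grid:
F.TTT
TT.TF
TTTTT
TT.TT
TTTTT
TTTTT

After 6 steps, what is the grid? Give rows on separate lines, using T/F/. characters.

Step 1: 4 trees catch fire, 2 burn out
  ..TTF
  FT.F.
  TTTTF
  TT.TT
  TTTTT
  TTTTT
Step 2: 5 trees catch fire, 4 burn out
  ..TF.
  .F...
  FTTF.
  TT.TF
  TTTTT
  TTTTT
Step 3: 6 trees catch fire, 5 burn out
  ..F..
  .....
  .FF..
  FT.F.
  TTTTF
  TTTTT
Step 4: 4 trees catch fire, 6 burn out
  .....
  .....
  .....
  .F...
  FTTF.
  TTTTF
Step 5: 4 trees catch fire, 4 burn out
  .....
  .....
  .....
  .....
  .FF..
  FTTF.
Step 6: 2 trees catch fire, 4 burn out
  .....
  .....
  .....
  .....
  .....
  .FF..

.....
.....
.....
.....
.....
.FF..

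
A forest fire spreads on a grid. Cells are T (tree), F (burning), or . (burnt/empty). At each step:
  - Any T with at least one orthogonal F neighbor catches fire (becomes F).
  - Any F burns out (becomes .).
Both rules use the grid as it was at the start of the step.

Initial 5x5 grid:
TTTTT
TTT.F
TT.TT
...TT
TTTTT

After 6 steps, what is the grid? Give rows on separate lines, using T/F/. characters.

Step 1: 2 trees catch fire, 1 burn out
  TTTTF
  TTT..
  TT.TF
  ...TT
  TTTTT
Step 2: 3 trees catch fire, 2 burn out
  TTTF.
  TTT..
  TT.F.
  ...TF
  TTTTT
Step 3: 3 trees catch fire, 3 burn out
  TTF..
  TTT..
  TT...
  ...F.
  TTTTF
Step 4: 3 trees catch fire, 3 burn out
  TF...
  TTF..
  TT...
  .....
  TTTF.
Step 5: 3 trees catch fire, 3 burn out
  F....
  TF...
  TT...
  .....
  TTF..
Step 6: 3 trees catch fire, 3 burn out
  .....
  F....
  TF...
  .....
  TF...

.....
F....
TF...
.....
TF...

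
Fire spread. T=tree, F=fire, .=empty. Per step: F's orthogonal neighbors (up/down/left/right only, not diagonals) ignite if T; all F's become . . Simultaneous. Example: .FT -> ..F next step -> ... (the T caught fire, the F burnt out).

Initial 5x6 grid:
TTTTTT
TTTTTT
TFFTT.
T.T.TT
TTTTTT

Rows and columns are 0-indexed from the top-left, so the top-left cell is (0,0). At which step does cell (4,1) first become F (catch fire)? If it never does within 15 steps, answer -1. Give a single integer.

Step 1: cell (4,1)='T' (+5 fires, +2 burnt)
Step 2: cell (4,1)='T' (+7 fires, +5 burnt)
Step 3: cell (4,1)='F' (+7 fires, +7 burnt)
  -> target ignites at step 3
Step 4: cell (4,1)='.' (+4 fires, +7 burnt)
Step 5: cell (4,1)='.' (+2 fires, +4 burnt)
Step 6: cell (4,1)='.' (+0 fires, +2 burnt)
  fire out at step 6

3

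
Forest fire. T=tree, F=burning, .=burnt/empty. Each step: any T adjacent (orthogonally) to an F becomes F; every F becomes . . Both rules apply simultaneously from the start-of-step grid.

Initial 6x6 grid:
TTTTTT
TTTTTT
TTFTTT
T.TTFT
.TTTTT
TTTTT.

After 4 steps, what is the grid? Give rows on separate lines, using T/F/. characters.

Step 1: 8 trees catch fire, 2 burn out
  TTTTTT
  TTFTTT
  TF.FFT
  T.FF.F
  .TTTFT
  TTTTT.
Step 2: 10 trees catch fire, 8 burn out
  TTFTTT
  TF.FFT
  F....F
  T.....
  .TFF.F
  TTTTF.
Step 3: 9 trees catch fire, 10 burn out
  TF.FFT
  F....F
  ......
  F.....
  .F....
  TTFF..
Step 4: 3 trees catch fire, 9 burn out
  F....F
  ......
  ......
  ......
  ......
  TF....

F....F
......
......
......
......
TF....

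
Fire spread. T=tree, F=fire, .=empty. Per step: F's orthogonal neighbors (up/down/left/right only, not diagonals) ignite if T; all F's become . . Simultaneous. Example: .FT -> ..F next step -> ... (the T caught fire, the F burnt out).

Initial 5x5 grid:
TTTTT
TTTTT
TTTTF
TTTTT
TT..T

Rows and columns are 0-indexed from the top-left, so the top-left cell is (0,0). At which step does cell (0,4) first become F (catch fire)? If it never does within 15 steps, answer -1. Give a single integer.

Step 1: cell (0,4)='T' (+3 fires, +1 burnt)
Step 2: cell (0,4)='F' (+5 fires, +3 burnt)
  -> target ignites at step 2
Step 3: cell (0,4)='.' (+4 fires, +5 burnt)
Step 4: cell (0,4)='.' (+4 fires, +4 burnt)
Step 5: cell (0,4)='.' (+4 fires, +4 burnt)
Step 6: cell (0,4)='.' (+2 fires, +4 burnt)
Step 7: cell (0,4)='.' (+0 fires, +2 burnt)
  fire out at step 7

2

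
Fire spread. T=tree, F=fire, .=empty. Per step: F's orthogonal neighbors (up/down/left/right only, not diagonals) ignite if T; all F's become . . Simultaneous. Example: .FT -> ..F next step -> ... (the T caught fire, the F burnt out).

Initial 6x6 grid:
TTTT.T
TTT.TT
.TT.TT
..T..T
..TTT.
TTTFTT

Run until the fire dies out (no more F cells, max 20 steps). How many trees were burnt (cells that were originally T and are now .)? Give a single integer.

Answer: 18

Derivation:
Step 1: +3 fires, +1 burnt (F count now 3)
Step 2: +4 fires, +3 burnt (F count now 4)
Step 3: +2 fires, +4 burnt (F count now 2)
Step 4: +1 fires, +2 burnt (F count now 1)
Step 5: +2 fires, +1 burnt (F count now 2)
Step 6: +2 fires, +2 burnt (F count now 2)
Step 7: +3 fires, +2 burnt (F count now 3)
Step 8: +1 fires, +3 burnt (F count now 1)
Step 9: +0 fires, +1 burnt (F count now 0)
Fire out after step 9
Initially T: 24, now '.': 30
Total burnt (originally-T cells now '.'): 18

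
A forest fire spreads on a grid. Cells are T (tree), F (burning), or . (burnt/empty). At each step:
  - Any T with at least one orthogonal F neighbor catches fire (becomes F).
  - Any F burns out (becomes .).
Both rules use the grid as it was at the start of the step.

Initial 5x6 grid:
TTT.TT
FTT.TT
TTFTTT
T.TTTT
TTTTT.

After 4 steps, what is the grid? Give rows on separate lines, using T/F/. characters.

Step 1: 7 trees catch fire, 2 burn out
  FTT.TT
  .FF.TT
  FF.FTT
  T.FTTT
  TTTTT.
Step 2: 6 trees catch fire, 7 burn out
  .FF.TT
  ....TT
  ....FT
  F..FTT
  TTFTT.
Step 3: 6 trees catch fire, 6 burn out
  ....TT
  ....FT
  .....F
  ....FT
  FF.FT.
Step 4: 4 trees catch fire, 6 burn out
  ....FT
  .....F
  ......
  .....F
  ....F.

....FT
.....F
......
.....F
....F.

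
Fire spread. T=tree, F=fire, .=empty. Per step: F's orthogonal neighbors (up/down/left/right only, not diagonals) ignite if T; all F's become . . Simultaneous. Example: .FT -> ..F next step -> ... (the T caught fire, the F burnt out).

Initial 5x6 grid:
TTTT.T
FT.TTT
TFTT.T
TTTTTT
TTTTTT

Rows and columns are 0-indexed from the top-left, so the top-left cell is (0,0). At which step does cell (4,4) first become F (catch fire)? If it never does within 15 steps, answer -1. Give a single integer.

Step 1: cell (4,4)='T' (+5 fires, +2 burnt)
Step 2: cell (4,4)='T' (+5 fires, +5 burnt)
Step 3: cell (4,4)='T' (+5 fires, +5 burnt)
Step 4: cell (4,4)='T' (+4 fires, +5 burnt)
Step 5: cell (4,4)='F' (+3 fires, +4 burnt)
  -> target ignites at step 5
Step 6: cell (4,4)='.' (+3 fires, +3 burnt)
Step 7: cell (4,4)='.' (+0 fires, +3 burnt)
  fire out at step 7

5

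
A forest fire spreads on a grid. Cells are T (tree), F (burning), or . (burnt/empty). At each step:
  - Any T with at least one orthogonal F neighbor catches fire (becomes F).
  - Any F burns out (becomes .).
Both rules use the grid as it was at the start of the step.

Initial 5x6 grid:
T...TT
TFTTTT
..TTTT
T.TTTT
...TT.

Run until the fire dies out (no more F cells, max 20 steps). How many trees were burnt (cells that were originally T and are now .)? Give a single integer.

Answer: 18

Derivation:
Step 1: +2 fires, +1 burnt (F count now 2)
Step 2: +3 fires, +2 burnt (F count now 3)
Step 3: +3 fires, +3 burnt (F count now 3)
Step 4: +4 fires, +3 burnt (F count now 4)
Step 5: +4 fires, +4 burnt (F count now 4)
Step 6: +2 fires, +4 burnt (F count now 2)
Step 7: +0 fires, +2 burnt (F count now 0)
Fire out after step 7
Initially T: 19, now '.': 29
Total burnt (originally-T cells now '.'): 18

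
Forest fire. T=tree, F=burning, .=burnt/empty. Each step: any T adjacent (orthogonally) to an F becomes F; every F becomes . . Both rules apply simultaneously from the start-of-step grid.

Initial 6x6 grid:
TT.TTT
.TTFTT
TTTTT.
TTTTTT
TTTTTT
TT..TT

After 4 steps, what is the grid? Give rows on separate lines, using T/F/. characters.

Step 1: 4 trees catch fire, 1 burn out
  TT.FTT
  .TF.FT
  TTTFT.
  TTTTTT
  TTTTTT
  TT..TT
Step 2: 6 trees catch fire, 4 burn out
  TT..FT
  .F...F
  TTF.F.
  TTTFTT
  TTTTTT
  TT..TT
Step 3: 6 trees catch fire, 6 burn out
  TF...F
  ......
  TF....
  TTF.FT
  TTTFTT
  TT..TT
Step 4: 6 trees catch fire, 6 burn out
  F.....
  ......
  F.....
  TF...F
  TTF.FT
  TT..TT

F.....
......
F.....
TF...F
TTF.FT
TT..TT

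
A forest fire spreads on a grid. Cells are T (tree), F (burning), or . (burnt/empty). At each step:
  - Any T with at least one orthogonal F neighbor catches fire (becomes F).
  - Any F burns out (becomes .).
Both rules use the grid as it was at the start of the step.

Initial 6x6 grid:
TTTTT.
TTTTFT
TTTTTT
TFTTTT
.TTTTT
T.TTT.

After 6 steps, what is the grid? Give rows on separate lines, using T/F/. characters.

Step 1: 8 trees catch fire, 2 burn out
  TTTTF.
  TTTF.F
  TFTTFT
  F.FTTT
  .FTTTT
  T.TTT.
Step 2: 10 trees catch fire, 8 burn out
  TTTF..
  TFF...
  F.FF.F
  ...FFT
  ..FTTT
  T.TTT.
Step 3: 7 trees catch fire, 10 burn out
  TFF...
  F.....
  ......
  .....F
  ...FFT
  T.FTT.
Step 4: 4 trees catch fire, 7 burn out
  F.....
  ......
  ......
  ......
  .....F
  T..FF.
Step 5: 0 trees catch fire, 4 burn out
  ......
  ......
  ......
  ......
  ......
  T.....
Step 6: 0 trees catch fire, 0 burn out
  ......
  ......
  ......
  ......
  ......
  T.....

......
......
......
......
......
T.....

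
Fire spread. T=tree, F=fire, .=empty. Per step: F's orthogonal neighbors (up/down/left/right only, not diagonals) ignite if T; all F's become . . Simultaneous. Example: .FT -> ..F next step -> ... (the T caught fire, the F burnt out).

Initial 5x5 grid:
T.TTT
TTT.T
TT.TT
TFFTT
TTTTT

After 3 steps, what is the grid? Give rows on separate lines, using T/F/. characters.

Step 1: 5 trees catch fire, 2 burn out
  T.TTT
  TTT.T
  TF.TT
  F..FT
  TFFTT
Step 2: 6 trees catch fire, 5 burn out
  T.TTT
  TFT.T
  F..FT
  ....F
  F..FT
Step 3: 4 trees catch fire, 6 burn out
  T.TTT
  F.F.T
  ....F
  .....
  ....F

T.TTT
F.F.T
....F
.....
....F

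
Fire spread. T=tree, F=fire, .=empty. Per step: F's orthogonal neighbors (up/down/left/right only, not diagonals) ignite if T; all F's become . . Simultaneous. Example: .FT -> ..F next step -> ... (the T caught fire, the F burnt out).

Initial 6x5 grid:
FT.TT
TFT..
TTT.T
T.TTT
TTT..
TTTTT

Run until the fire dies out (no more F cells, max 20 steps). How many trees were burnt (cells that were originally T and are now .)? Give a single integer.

Step 1: +4 fires, +2 burnt (F count now 4)
Step 2: +2 fires, +4 burnt (F count now 2)
Step 3: +2 fires, +2 burnt (F count now 2)
Step 4: +3 fires, +2 burnt (F count now 3)
Step 5: +4 fires, +3 burnt (F count now 4)
Step 6: +3 fires, +4 burnt (F count now 3)
Step 7: +1 fires, +3 burnt (F count now 1)
Step 8: +0 fires, +1 burnt (F count now 0)
Fire out after step 8
Initially T: 21, now '.': 28
Total burnt (originally-T cells now '.'): 19

Answer: 19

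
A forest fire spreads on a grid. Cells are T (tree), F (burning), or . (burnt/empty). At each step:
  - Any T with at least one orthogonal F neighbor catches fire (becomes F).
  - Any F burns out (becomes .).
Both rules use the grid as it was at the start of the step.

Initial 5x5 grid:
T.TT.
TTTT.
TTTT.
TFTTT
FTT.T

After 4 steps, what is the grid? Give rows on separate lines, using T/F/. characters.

Step 1: 4 trees catch fire, 2 burn out
  T.TT.
  TTTT.
  TFTT.
  F.FTT
  .FT.T
Step 2: 5 trees catch fire, 4 burn out
  T.TT.
  TFTT.
  F.FT.
  ...FT
  ..F.T
Step 3: 4 trees catch fire, 5 burn out
  T.TT.
  F.FT.
  ...F.
  ....F
  ....T
Step 4: 4 trees catch fire, 4 burn out
  F.FT.
  ...F.
  .....
  .....
  ....F

F.FT.
...F.
.....
.....
....F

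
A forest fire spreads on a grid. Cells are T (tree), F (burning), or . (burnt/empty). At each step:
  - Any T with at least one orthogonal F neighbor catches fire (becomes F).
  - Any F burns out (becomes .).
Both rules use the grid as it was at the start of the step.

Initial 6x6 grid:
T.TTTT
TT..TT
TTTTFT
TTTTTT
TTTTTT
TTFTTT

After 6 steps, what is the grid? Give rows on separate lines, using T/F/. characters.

Step 1: 7 trees catch fire, 2 burn out
  T.TTTT
  TT..FT
  TTTF.F
  TTTTFT
  TTFTTT
  TF.FTT
Step 2: 11 trees catch fire, 7 burn out
  T.TTFT
  TT...F
  TTF...
  TTFF.F
  TF.FFT
  F...FT
Step 3: 7 trees catch fire, 11 burn out
  T.TF.F
  TT....
  TF....
  TF....
  F....F
  .....F
Step 4: 4 trees catch fire, 7 burn out
  T.F...
  TF....
  F.....
  F.....
  ......
  ......
Step 5: 1 trees catch fire, 4 burn out
  T.....
  F.....
  ......
  ......
  ......
  ......
Step 6: 1 trees catch fire, 1 burn out
  F.....
  ......
  ......
  ......
  ......
  ......

F.....
......
......
......
......
......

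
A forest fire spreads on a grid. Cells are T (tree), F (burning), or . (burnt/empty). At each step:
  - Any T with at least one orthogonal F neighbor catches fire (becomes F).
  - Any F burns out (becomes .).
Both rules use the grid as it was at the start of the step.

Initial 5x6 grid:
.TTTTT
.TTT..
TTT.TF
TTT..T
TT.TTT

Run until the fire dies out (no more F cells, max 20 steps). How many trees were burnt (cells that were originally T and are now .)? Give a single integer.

Answer: 5

Derivation:
Step 1: +2 fires, +1 burnt (F count now 2)
Step 2: +1 fires, +2 burnt (F count now 1)
Step 3: +1 fires, +1 burnt (F count now 1)
Step 4: +1 fires, +1 burnt (F count now 1)
Step 5: +0 fires, +1 burnt (F count now 0)
Fire out after step 5
Initially T: 21, now '.': 14
Total burnt (originally-T cells now '.'): 5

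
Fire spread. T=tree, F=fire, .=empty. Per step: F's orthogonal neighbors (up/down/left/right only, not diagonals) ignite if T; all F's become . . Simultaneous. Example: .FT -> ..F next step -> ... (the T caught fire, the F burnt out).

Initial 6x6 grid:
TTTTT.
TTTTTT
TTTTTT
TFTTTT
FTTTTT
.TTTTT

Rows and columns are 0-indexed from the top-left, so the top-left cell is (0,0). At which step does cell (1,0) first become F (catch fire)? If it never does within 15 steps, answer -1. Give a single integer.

Step 1: cell (1,0)='T' (+4 fires, +2 burnt)
Step 2: cell (1,0)='T' (+6 fires, +4 burnt)
Step 3: cell (1,0)='F' (+7 fires, +6 burnt)
  -> target ignites at step 3
Step 4: cell (1,0)='.' (+7 fires, +7 burnt)
Step 5: cell (1,0)='.' (+5 fires, +7 burnt)
Step 6: cell (1,0)='.' (+3 fires, +5 burnt)
Step 7: cell (1,0)='.' (+0 fires, +3 burnt)
  fire out at step 7

3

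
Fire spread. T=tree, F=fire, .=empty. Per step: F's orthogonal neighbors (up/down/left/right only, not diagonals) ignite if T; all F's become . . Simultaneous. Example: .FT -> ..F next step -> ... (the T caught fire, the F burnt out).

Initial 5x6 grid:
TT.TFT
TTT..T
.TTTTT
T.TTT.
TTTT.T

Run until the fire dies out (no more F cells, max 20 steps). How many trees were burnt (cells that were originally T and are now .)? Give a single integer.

Step 1: +2 fires, +1 burnt (F count now 2)
Step 2: +1 fires, +2 burnt (F count now 1)
Step 3: +1 fires, +1 burnt (F count now 1)
Step 4: +1 fires, +1 burnt (F count now 1)
Step 5: +2 fires, +1 burnt (F count now 2)
Step 6: +2 fires, +2 burnt (F count now 2)
Step 7: +4 fires, +2 burnt (F count now 4)
Step 8: +2 fires, +4 burnt (F count now 2)
Step 9: +3 fires, +2 burnt (F count now 3)
Step 10: +2 fires, +3 burnt (F count now 2)
Step 11: +1 fires, +2 burnt (F count now 1)
Step 12: +0 fires, +1 burnt (F count now 0)
Fire out after step 12
Initially T: 22, now '.': 29
Total burnt (originally-T cells now '.'): 21

Answer: 21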